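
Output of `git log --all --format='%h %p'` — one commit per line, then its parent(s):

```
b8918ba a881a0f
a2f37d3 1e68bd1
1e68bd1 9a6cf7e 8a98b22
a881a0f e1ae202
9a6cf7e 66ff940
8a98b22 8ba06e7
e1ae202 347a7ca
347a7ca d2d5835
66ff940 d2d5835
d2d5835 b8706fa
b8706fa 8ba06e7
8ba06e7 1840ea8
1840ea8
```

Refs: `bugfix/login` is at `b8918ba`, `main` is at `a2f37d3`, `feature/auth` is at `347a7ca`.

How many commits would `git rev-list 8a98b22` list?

Walking parent pointers from 8a98b22: reachable set = {1840ea8, 8a98b22, 8ba06e7}.
That is 3 commits.

3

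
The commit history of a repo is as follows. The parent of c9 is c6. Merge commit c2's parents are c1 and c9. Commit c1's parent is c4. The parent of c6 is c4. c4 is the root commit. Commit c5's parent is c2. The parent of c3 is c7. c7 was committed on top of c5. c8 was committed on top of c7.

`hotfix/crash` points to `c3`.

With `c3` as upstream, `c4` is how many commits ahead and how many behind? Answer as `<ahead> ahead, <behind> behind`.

Reachable from c4: {c4}.
Reachable from c3: {c1, c2, c3, c4, c5, c6, c7, c9}.
Only in c4's history (ahead): {} — 0.
Only in c3's history (behind): {c1, c2, c3, c5, c6, c7, c9} — 7.

0 ahead, 7 behind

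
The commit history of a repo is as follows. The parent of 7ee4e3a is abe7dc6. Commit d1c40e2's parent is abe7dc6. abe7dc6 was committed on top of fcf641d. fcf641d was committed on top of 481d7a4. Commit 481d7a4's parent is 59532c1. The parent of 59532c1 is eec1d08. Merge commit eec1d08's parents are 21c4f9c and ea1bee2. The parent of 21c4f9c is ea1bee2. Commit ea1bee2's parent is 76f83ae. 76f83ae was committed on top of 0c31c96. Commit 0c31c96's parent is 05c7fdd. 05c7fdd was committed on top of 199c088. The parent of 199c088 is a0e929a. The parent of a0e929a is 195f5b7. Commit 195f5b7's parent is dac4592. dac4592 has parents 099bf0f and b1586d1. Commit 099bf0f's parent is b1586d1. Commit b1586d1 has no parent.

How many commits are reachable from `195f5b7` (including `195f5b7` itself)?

Walking parent pointers from 195f5b7: reachable set = {099bf0f, 195f5b7, b1586d1, dac4592}.
That is 4 commits.

4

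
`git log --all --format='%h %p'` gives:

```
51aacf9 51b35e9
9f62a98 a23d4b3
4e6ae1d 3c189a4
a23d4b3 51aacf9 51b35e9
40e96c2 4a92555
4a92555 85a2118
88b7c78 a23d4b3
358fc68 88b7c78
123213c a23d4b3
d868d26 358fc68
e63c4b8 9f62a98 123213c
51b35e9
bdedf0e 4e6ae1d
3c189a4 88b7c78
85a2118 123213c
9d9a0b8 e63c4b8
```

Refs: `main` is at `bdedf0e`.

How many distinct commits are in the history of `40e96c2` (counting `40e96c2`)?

Walking parent pointers from 40e96c2: reachable set = {123213c, 40e96c2, 4a92555, 51aacf9, 51b35e9, 85a2118, a23d4b3}.
That is 7 commits.

7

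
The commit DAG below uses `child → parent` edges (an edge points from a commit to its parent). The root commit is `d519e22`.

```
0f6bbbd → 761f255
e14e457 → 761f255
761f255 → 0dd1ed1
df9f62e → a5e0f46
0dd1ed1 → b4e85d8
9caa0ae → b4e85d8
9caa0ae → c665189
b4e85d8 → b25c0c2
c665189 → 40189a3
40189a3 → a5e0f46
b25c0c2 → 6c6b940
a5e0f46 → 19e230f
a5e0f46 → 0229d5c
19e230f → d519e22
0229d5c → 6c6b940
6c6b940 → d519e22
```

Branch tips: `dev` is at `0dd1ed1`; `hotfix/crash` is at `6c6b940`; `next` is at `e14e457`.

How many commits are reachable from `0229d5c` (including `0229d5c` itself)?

3

Walking parent pointers from 0229d5c: reachable set = {0229d5c, 6c6b940, d519e22}.
That is 3 commits.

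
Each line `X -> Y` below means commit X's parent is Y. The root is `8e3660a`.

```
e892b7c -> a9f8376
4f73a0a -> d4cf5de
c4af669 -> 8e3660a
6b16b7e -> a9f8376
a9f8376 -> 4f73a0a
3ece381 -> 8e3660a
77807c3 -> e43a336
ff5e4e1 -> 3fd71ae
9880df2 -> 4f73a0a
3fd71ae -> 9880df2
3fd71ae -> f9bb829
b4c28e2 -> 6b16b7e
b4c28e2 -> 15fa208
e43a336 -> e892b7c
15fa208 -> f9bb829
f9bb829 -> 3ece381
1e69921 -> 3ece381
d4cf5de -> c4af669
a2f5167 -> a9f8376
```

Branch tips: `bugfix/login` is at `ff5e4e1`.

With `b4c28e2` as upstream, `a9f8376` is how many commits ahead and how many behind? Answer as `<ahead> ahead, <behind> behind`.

0 ahead, 5 behind

Reachable from a9f8376: {4f73a0a, 8e3660a, a9f8376, c4af669, d4cf5de}.
Reachable from b4c28e2: {15fa208, 3ece381, 4f73a0a, 6b16b7e, 8e3660a, a9f8376, b4c28e2, c4af669, d4cf5de, f9bb829}.
Only in a9f8376's history (ahead): {} — 0.
Only in b4c28e2's history (behind): {15fa208, 3ece381, 6b16b7e, b4c28e2, f9bb829} — 5.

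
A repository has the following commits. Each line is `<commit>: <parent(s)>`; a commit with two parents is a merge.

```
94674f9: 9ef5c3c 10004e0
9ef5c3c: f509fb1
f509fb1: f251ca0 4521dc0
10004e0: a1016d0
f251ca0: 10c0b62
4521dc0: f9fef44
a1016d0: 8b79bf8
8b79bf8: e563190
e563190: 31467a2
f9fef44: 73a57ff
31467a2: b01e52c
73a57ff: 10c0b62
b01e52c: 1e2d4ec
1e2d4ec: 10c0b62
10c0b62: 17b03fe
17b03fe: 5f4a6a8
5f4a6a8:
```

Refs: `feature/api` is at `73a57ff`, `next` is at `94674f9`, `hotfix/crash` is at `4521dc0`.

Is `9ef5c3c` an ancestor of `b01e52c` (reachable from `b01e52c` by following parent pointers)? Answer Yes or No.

No

Ancestors of b01e52c: {10c0b62, 17b03fe, 1e2d4ec, 5f4a6a8, b01e52c}.
9ef5c3c is not in that set, so it is not an ancestor of b01e52c.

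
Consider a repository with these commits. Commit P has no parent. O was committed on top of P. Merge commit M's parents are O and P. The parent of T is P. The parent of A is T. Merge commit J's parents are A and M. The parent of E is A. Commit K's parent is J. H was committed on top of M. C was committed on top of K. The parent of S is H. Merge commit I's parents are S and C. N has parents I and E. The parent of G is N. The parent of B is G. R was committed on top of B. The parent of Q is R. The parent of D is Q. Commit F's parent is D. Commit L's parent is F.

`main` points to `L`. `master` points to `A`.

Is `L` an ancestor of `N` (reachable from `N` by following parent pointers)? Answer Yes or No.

No

Ancestors of N: {A, C, E, H, I, J, K, M, N, O, P, S, T}.
L is not in that set, so it is not an ancestor of N.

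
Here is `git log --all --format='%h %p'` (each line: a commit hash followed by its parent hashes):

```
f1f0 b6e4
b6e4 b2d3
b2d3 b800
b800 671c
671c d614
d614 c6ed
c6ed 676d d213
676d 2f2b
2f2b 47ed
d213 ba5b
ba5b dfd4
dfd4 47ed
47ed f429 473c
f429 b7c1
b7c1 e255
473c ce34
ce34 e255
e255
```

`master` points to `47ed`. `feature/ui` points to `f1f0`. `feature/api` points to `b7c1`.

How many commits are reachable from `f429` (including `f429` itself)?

3

Walking parent pointers from f429: reachable set = {b7c1, e255, f429}.
That is 3 commits.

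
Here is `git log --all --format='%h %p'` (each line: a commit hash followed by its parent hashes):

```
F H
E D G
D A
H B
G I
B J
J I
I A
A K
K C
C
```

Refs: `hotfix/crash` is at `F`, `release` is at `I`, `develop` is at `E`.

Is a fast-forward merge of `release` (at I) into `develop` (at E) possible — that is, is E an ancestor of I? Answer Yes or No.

A fast-forward from E to I is possible iff E is an ancestor of I.
Ancestors of I: {A, C, I, K}.
E is not among them, so fast-forward is not possible.

No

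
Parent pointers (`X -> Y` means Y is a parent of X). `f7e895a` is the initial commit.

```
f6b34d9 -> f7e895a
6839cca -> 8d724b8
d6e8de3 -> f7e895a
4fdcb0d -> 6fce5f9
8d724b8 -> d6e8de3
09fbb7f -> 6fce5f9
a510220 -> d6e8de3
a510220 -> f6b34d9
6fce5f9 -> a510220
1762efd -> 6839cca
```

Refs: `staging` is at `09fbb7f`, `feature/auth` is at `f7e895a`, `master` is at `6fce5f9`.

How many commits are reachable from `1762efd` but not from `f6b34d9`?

Reachable from 1762efd: {1762efd, 6839cca, 8d724b8, d6e8de3, f7e895a}.
Reachable from f6b34d9: {f6b34d9, f7e895a}.
In 1762efd's history but not f6b34d9's: {1762efd, 6839cca, 8d724b8, d6e8de3} — 4 commits.

4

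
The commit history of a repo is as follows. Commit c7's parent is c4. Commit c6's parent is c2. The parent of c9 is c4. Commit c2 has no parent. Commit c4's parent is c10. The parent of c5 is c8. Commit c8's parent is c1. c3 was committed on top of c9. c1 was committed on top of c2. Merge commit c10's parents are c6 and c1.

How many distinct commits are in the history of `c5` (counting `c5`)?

4

Walking parent pointers from c5: reachable set = {c1, c2, c5, c8}.
That is 4 commits.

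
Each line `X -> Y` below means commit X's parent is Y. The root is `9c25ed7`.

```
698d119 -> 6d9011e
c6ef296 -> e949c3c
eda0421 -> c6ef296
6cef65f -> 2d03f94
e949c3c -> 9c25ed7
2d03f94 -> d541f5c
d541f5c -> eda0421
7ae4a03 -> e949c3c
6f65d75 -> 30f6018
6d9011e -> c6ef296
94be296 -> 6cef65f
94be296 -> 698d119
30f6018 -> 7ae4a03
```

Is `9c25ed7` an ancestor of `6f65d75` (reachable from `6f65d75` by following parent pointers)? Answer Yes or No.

Yes

Ancestors of 6f65d75 (commits reachable by following parents): {30f6018, 6f65d75, 7ae4a03, 9c25ed7, e949c3c}.
9c25ed7 is in that set, so it is an ancestor of 6f65d75.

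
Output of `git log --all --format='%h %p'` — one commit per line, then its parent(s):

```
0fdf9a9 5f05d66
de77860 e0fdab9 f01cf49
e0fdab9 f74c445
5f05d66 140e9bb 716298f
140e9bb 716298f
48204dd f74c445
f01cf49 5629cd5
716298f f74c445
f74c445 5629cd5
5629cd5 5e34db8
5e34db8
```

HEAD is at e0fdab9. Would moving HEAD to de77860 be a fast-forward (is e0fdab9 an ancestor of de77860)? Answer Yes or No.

Yes

A fast-forward from e0fdab9 to de77860 is possible iff e0fdab9 is an ancestor of de77860.
Ancestors of de77860: {5629cd5, 5e34db8, de77860, e0fdab9, f01cf49, f74c445}.
e0fdab9 is among them, so fast-forward is possible.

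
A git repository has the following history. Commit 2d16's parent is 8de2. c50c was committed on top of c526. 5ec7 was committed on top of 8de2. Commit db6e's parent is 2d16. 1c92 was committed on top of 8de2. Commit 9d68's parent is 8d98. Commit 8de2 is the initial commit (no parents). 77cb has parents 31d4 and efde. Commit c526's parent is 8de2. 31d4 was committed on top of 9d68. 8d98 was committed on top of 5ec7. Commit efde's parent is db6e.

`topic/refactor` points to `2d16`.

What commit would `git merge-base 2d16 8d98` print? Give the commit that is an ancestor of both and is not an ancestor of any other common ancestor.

Ancestors of 2d16: {2d16, 8de2}.
Ancestors of 8d98: {5ec7, 8d98, 8de2}.
Common ancestors: {8de2}.
The only common ancestor is 8de2, so it is the merge base.

8de2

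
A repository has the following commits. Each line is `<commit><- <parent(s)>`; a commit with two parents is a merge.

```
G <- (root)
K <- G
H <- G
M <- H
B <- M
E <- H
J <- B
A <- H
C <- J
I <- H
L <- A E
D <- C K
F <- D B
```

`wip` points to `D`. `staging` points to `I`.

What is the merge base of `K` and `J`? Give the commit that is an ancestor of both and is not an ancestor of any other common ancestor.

G

Ancestors of K: {G, K}.
Ancestors of J: {B, G, H, J, M}.
Common ancestors: {G}.
The only common ancestor is G, so it is the merge base.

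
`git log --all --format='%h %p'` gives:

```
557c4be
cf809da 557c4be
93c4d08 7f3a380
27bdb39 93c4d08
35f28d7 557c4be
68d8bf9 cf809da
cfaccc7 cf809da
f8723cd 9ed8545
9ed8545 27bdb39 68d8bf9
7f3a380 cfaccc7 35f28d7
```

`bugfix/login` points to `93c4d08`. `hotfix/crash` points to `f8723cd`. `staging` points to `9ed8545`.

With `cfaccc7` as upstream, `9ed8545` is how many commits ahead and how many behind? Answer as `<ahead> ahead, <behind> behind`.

6 ahead, 0 behind

Reachable from 9ed8545: {27bdb39, 35f28d7, 557c4be, 68d8bf9, 7f3a380, 93c4d08, 9ed8545, cf809da, cfaccc7}.
Reachable from cfaccc7: {557c4be, cf809da, cfaccc7}.
Only in 9ed8545's history (ahead): {27bdb39, 35f28d7, 68d8bf9, 7f3a380, 93c4d08, 9ed8545} — 6.
Only in cfaccc7's history (behind): {} — 0.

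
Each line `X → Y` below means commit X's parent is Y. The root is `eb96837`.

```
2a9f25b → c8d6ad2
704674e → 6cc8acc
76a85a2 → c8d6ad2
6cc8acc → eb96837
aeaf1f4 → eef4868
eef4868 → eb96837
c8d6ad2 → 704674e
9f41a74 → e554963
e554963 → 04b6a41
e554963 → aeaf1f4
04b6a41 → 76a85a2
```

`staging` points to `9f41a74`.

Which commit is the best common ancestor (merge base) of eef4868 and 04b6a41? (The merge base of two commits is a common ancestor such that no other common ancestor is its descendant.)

eb96837

Ancestors of eef4868: {eb96837, eef4868}.
Ancestors of 04b6a41: {04b6a41, 6cc8acc, 704674e, 76a85a2, c8d6ad2, eb96837}.
Common ancestors: {eb96837}.
The only common ancestor is eb96837, so it is the merge base.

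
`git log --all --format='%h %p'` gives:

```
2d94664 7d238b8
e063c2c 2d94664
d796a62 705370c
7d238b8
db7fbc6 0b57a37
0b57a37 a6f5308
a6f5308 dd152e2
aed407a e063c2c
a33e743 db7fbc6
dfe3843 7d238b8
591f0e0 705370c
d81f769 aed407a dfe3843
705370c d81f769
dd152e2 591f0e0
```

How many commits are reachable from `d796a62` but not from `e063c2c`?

Reachable from d796a62: {2d94664, 705370c, 7d238b8, aed407a, d796a62, d81f769, dfe3843, e063c2c}.
Reachable from e063c2c: {2d94664, 7d238b8, e063c2c}.
In d796a62's history but not e063c2c's: {705370c, aed407a, d796a62, d81f769, dfe3843} — 5 commits.

5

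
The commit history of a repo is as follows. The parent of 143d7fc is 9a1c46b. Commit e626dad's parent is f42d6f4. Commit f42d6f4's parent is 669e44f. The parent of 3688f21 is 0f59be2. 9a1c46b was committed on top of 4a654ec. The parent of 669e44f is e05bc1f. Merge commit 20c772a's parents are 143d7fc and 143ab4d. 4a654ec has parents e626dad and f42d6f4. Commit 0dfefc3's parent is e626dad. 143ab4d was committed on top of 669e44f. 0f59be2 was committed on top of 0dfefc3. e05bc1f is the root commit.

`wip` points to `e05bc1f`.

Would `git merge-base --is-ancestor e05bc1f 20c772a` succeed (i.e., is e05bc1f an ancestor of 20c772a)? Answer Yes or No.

Yes

Ancestors of 20c772a (commits reachable by following parents): {143ab4d, 143d7fc, 20c772a, 4a654ec, 669e44f, 9a1c46b, e05bc1f, e626dad, f42d6f4}.
e05bc1f is in that set, so it is an ancestor of 20c772a.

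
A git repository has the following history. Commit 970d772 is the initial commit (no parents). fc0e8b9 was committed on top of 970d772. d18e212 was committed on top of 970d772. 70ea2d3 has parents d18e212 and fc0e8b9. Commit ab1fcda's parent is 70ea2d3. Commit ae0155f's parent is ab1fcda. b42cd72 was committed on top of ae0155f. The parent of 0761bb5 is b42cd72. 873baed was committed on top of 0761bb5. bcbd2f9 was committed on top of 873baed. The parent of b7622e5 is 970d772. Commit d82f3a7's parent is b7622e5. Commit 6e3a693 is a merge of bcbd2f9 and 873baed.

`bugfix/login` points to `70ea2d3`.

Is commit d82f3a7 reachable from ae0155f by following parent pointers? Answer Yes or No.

Ancestors of ae0155f: {70ea2d3, 970d772, ab1fcda, ae0155f, d18e212, fc0e8b9}.
d82f3a7 is not in that set, so it is not an ancestor of ae0155f.

No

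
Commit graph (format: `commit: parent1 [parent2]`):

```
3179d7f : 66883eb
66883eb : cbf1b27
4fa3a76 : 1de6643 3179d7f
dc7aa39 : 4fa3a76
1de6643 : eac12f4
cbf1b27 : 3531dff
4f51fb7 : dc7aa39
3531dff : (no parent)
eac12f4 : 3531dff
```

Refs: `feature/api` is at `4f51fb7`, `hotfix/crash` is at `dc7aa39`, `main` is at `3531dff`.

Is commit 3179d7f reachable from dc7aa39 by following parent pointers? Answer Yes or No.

Yes

Ancestors of dc7aa39 (commits reachable by following parents): {1de6643, 3179d7f, 3531dff, 4fa3a76, 66883eb, cbf1b27, dc7aa39, eac12f4}.
3179d7f is in that set, so it is an ancestor of dc7aa39.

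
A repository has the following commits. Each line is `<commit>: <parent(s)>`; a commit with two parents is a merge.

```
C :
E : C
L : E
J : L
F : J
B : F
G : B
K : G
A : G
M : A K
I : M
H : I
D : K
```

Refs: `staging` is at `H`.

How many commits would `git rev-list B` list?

6

Walking parent pointers from B: reachable set = {B, C, E, F, J, L}.
That is 6 commits.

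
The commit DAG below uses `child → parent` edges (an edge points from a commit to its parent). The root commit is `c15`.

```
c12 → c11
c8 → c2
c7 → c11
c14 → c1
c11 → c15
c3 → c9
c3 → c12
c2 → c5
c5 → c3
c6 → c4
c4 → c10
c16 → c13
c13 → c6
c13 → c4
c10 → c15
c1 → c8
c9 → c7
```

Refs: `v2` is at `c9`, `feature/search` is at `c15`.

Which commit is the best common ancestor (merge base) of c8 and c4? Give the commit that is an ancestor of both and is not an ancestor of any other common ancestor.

Ancestors of c8: {c11, c12, c15, c2, c3, c5, c7, c8, c9}.
Ancestors of c4: {c10, c15, c4}.
Common ancestors: {c15}.
The only common ancestor is c15, so it is the merge base.

c15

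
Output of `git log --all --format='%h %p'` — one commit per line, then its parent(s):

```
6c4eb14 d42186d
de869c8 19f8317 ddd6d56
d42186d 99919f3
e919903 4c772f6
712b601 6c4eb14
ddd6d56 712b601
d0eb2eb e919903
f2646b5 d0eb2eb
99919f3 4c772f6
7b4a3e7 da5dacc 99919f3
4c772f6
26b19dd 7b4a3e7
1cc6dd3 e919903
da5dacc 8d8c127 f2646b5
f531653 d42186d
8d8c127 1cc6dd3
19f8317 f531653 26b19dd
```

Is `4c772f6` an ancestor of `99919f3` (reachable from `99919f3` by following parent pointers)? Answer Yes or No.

Ancestors of 99919f3 (commits reachable by following parents): {4c772f6, 99919f3}.
4c772f6 is in that set, so it is an ancestor of 99919f3.

Yes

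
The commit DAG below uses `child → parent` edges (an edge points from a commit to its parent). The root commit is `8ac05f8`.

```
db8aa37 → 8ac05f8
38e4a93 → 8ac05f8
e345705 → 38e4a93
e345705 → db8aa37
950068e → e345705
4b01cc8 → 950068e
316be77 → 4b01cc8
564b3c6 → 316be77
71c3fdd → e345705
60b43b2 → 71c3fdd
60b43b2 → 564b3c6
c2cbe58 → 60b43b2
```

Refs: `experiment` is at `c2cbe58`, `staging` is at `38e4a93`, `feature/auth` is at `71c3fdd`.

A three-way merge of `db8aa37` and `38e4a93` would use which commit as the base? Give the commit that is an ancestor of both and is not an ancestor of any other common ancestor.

Ancestors of db8aa37: {8ac05f8, db8aa37}.
Ancestors of 38e4a93: {38e4a93, 8ac05f8}.
Common ancestors: {8ac05f8}.
The only common ancestor is 8ac05f8, so it is the merge base.

8ac05f8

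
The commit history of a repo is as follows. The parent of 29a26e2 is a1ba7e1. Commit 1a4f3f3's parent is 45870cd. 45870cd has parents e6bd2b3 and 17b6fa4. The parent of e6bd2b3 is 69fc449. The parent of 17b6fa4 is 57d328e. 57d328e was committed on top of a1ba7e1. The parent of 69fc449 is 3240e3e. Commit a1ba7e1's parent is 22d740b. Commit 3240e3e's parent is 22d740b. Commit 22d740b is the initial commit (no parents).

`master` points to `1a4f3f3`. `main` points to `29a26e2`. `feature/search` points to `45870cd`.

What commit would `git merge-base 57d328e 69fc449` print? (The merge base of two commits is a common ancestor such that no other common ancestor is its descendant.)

Ancestors of 57d328e: {22d740b, 57d328e, a1ba7e1}.
Ancestors of 69fc449: {22d740b, 3240e3e, 69fc449}.
Common ancestors: {22d740b}.
The only common ancestor is 22d740b, so it is the merge base.

22d740b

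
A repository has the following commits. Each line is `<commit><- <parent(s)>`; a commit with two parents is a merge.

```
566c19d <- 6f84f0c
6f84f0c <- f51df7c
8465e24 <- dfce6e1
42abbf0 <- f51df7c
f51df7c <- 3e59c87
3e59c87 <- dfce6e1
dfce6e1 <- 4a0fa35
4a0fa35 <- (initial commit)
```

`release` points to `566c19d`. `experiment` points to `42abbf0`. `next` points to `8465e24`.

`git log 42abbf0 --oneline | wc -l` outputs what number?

Walking parent pointers from 42abbf0: reachable set = {3e59c87, 42abbf0, 4a0fa35, dfce6e1, f51df7c}.
That is 5 commits.

5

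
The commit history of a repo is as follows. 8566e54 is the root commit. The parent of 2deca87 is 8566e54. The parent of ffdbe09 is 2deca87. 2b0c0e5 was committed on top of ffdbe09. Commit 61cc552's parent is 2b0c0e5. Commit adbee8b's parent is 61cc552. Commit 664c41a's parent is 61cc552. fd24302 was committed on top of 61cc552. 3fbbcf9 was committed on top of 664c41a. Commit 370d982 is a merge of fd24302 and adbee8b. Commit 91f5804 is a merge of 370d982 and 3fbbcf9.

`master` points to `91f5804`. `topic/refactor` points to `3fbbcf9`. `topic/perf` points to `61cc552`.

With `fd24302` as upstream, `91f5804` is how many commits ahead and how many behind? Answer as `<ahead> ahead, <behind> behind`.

5 ahead, 0 behind

Reachable from 91f5804: {2b0c0e5, 2deca87, 370d982, 3fbbcf9, 61cc552, 664c41a, 8566e54, 91f5804, adbee8b, fd24302, ffdbe09}.
Reachable from fd24302: {2b0c0e5, 2deca87, 61cc552, 8566e54, fd24302, ffdbe09}.
Only in 91f5804's history (ahead): {370d982, 3fbbcf9, 664c41a, 91f5804, adbee8b} — 5.
Only in fd24302's history (behind): {} — 0.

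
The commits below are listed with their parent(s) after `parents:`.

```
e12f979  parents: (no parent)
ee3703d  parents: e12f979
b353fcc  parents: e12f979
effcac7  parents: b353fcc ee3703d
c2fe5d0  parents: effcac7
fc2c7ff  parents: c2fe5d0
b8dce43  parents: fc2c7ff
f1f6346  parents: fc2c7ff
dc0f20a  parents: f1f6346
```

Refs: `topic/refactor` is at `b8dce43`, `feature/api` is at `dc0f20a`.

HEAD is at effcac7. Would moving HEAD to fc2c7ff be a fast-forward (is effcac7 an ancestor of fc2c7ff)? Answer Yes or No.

Yes

A fast-forward from effcac7 to fc2c7ff is possible iff effcac7 is an ancestor of fc2c7ff.
Ancestors of fc2c7ff: {b353fcc, c2fe5d0, e12f979, ee3703d, effcac7, fc2c7ff}.
effcac7 is among them, so fast-forward is possible.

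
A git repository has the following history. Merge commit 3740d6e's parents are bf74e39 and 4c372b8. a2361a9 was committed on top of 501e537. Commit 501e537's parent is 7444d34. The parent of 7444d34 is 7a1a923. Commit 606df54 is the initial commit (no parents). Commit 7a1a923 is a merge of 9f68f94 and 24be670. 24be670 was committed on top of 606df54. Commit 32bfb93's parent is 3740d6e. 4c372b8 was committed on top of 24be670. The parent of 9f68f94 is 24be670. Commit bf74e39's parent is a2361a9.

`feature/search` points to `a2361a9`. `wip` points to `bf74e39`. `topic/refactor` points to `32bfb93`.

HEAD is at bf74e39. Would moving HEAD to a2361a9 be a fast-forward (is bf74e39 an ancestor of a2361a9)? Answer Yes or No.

No

A fast-forward from bf74e39 to a2361a9 is possible iff bf74e39 is an ancestor of a2361a9.
Ancestors of a2361a9: {24be670, 501e537, 606df54, 7444d34, 7a1a923, 9f68f94, a2361a9}.
bf74e39 is not among them, so fast-forward is not possible.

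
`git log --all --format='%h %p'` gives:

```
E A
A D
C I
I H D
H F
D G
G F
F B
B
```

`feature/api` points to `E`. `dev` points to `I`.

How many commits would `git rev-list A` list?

5

Walking parent pointers from A: reachable set = {A, B, D, F, G}.
That is 5 commits.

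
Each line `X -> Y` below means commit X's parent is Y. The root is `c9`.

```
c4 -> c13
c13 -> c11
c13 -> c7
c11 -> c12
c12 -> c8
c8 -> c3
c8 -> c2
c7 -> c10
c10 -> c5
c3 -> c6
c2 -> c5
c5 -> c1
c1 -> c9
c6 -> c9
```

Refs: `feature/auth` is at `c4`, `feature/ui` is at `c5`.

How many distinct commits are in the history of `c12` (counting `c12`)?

Walking parent pointers from c12: reachable set = {c1, c12, c2, c3, c5, c6, c8, c9}.
That is 8 commits.

8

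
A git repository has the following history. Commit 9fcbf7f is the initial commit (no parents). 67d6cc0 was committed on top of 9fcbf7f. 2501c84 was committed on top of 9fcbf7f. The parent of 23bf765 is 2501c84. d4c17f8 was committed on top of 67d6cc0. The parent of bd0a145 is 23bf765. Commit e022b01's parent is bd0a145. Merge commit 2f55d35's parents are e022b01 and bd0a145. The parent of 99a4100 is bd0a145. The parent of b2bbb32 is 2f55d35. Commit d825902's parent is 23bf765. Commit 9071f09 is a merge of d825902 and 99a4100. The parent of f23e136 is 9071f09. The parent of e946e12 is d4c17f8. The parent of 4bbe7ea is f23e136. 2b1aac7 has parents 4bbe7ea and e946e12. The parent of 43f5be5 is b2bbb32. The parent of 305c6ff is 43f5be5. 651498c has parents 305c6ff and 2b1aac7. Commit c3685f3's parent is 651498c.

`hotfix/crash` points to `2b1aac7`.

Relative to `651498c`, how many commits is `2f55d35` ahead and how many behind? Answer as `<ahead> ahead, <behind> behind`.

0 ahead, 13 behind

Reachable from 2f55d35: {23bf765, 2501c84, 2f55d35, 9fcbf7f, bd0a145, e022b01}.
Reachable from 651498c: {23bf765, 2501c84, 2b1aac7, 2f55d35, 305c6ff, 43f5be5, 4bbe7ea, 651498c, 67d6cc0, 9071f09, 99a4100, 9fcbf7f, b2bbb32, bd0a145, d4c17f8, d825902, e022b01, e946e12, f23e136}.
Only in 2f55d35's history (ahead): {} — 0.
Only in 651498c's history (behind): {2b1aac7, 305c6ff, 43f5be5, 4bbe7ea, 651498c, 67d6cc0, 9071f09, 99a4100, b2bbb32, d4c17f8, d825902, e946e12, f23e136} — 13.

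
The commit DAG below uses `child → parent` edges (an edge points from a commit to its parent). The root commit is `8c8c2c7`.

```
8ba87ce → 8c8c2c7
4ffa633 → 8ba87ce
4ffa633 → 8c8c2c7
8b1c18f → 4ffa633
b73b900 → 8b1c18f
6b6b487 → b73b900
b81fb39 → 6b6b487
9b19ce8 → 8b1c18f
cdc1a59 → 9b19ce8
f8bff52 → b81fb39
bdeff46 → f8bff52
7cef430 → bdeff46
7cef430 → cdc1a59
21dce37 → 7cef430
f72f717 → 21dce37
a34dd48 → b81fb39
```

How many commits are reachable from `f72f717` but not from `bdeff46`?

5

Reachable from f72f717: {21dce37, 4ffa633, 6b6b487, 7cef430, 8b1c18f, 8ba87ce, 8c8c2c7, 9b19ce8, b73b900, b81fb39, bdeff46, cdc1a59, f72f717, f8bff52}.
Reachable from bdeff46: {4ffa633, 6b6b487, 8b1c18f, 8ba87ce, 8c8c2c7, b73b900, b81fb39, bdeff46, f8bff52}.
In f72f717's history but not bdeff46's: {21dce37, 7cef430, 9b19ce8, cdc1a59, f72f717} — 5 commits.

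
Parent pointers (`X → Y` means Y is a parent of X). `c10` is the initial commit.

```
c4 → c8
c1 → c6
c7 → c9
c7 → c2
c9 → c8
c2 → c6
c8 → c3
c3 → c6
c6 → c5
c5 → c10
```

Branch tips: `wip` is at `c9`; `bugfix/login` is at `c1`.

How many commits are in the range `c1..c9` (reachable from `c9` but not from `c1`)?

3

Reachable from c9: {c10, c3, c5, c6, c8, c9}.
Reachable from c1: {c1, c10, c5, c6}.
In c9's history but not c1's: {c3, c8, c9} — 3 commits.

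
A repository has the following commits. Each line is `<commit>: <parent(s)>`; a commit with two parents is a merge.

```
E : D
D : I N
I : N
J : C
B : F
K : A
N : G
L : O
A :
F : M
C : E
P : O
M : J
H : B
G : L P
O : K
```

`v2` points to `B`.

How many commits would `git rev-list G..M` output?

Reachable from M: {A, C, D, E, G, I, J, K, L, M, N, O, P}.
Reachable from G: {A, G, K, L, O, P}.
In M's history but not G's: {C, D, E, I, J, M, N} — 7 commits.

7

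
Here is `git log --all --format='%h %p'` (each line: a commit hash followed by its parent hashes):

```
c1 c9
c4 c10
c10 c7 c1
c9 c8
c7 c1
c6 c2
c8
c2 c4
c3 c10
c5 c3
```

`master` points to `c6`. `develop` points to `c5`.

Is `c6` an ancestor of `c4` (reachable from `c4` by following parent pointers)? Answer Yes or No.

No

Ancestors of c4: {c1, c10, c4, c7, c8, c9}.
c6 is not in that set, so it is not an ancestor of c4.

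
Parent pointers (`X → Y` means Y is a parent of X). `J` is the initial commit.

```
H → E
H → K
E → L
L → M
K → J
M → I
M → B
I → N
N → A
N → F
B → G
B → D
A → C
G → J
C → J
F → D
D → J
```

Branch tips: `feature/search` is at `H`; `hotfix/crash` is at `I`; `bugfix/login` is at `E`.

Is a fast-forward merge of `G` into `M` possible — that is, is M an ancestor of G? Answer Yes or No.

A fast-forward from M to G is possible iff M is an ancestor of G.
Ancestors of G: {G, J}.
M is not among them, so fast-forward is not possible.

No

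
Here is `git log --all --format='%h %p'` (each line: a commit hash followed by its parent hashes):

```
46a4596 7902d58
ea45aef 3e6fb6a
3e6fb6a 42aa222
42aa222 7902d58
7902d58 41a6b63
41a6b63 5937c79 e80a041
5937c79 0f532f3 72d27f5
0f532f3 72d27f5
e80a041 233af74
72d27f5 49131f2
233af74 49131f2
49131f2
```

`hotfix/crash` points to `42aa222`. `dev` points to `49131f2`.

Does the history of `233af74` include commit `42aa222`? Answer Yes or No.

Ancestors of 233af74: {233af74, 49131f2}.
42aa222 is not in that set, so it is not an ancestor of 233af74.

No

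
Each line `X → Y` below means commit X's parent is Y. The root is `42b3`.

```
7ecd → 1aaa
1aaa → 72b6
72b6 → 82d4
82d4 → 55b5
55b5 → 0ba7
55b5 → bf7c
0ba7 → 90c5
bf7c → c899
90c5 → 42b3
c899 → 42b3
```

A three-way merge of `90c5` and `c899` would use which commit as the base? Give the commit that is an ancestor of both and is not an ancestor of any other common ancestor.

Ancestors of 90c5: {42b3, 90c5}.
Ancestors of c899: {42b3, c899}.
Common ancestors: {42b3}.
The only common ancestor is 42b3, so it is the merge base.

42b3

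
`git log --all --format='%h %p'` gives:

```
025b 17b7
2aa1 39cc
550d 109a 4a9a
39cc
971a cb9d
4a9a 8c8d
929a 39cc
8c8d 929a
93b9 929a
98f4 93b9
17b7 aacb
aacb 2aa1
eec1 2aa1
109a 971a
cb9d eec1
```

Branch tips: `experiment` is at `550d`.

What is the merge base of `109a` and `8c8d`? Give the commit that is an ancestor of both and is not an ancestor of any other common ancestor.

39cc

Ancestors of 109a: {109a, 2aa1, 39cc, 971a, cb9d, eec1}.
Ancestors of 8c8d: {39cc, 8c8d, 929a}.
Common ancestors: {39cc}.
The only common ancestor is 39cc, so it is the merge base.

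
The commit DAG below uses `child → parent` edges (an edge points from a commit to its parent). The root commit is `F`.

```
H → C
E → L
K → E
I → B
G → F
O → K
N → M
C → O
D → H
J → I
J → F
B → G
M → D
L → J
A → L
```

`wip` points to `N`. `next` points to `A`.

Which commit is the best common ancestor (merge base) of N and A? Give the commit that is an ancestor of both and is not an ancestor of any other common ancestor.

Ancestors of N: {B, C, D, E, F, G, H, I, J, K, L, M, N, O}.
Ancestors of A: {A, B, F, G, I, J, L}.
Common ancestors: {B, F, G, I, J, L}.
Among these, L is not an ancestor of any other common ancestor — it is the merge base.

L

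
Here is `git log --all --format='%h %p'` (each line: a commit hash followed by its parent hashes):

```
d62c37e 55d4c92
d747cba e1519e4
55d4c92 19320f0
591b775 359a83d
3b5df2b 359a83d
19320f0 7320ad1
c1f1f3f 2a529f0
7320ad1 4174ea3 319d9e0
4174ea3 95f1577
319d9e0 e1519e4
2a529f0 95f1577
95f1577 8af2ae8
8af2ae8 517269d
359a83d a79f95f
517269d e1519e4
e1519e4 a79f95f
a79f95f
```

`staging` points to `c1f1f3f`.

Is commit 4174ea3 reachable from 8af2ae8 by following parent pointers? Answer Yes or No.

No

Ancestors of 8af2ae8: {517269d, 8af2ae8, a79f95f, e1519e4}.
4174ea3 is not in that set, so it is not an ancestor of 8af2ae8.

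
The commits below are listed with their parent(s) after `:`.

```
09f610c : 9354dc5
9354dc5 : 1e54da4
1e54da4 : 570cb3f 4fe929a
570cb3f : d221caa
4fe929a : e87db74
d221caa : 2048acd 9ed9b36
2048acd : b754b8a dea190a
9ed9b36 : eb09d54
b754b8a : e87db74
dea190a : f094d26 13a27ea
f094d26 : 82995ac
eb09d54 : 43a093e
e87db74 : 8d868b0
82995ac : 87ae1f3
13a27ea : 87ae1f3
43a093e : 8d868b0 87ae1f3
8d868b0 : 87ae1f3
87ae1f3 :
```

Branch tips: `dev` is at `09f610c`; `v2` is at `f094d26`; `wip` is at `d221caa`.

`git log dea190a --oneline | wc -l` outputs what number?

5

Walking parent pointers from dea190a: reachable set = {13a27ea, 82995ac, 87ae1f3, dea190a, f094d26}.
That is 5 commits.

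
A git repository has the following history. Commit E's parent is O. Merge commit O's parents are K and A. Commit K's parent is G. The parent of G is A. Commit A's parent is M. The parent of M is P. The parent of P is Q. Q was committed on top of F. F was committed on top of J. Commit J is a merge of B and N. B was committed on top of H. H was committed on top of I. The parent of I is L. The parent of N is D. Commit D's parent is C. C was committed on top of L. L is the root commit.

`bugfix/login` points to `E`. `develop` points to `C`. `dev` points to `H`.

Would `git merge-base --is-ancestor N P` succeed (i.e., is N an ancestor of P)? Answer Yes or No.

Yes

Ancestors of P (commits reachable by following parents): {B, C, D, F, H, I, J, L, N, P, Q}.
N is in that set, so it is an ancestor of P.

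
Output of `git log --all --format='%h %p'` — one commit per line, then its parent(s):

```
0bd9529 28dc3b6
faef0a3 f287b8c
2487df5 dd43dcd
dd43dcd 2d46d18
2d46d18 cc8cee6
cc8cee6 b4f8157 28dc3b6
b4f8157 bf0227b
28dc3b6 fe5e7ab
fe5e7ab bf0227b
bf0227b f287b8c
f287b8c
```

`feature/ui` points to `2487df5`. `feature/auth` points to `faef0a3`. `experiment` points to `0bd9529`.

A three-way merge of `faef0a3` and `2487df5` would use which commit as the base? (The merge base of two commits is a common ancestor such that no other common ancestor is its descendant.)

Ancestors of faef0a3: {f287b8c, faef0a3}.
Ancestors of 2487df5: {2487df5, 28dc3b6, 2d46d18, b4f8157, bf0227b, cc8cee6, dd43dcd, f287b8c, fe5e7ab}.
Common ancestors: {f287b8c}.
The only common ancestor is f287b8c, so it is the merge base.

f287b8c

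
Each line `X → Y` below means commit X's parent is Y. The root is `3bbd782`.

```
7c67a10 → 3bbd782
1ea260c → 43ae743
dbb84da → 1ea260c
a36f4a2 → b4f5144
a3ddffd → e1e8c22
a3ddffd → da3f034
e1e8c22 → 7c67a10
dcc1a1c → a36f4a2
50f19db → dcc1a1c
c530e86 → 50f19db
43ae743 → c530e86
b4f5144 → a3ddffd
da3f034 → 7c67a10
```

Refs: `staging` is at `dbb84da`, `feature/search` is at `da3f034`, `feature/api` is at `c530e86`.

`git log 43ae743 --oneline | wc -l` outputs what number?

11

Walking parent pointers from 43ae743: reachable set = {3bbd782, 43ae743, 50f19db, 7c67a10, a36f4a2, a3ddffd, b4f5144, c530e86, da3f034, dcc1a1c, e1e8c22}.
That is 11 commits.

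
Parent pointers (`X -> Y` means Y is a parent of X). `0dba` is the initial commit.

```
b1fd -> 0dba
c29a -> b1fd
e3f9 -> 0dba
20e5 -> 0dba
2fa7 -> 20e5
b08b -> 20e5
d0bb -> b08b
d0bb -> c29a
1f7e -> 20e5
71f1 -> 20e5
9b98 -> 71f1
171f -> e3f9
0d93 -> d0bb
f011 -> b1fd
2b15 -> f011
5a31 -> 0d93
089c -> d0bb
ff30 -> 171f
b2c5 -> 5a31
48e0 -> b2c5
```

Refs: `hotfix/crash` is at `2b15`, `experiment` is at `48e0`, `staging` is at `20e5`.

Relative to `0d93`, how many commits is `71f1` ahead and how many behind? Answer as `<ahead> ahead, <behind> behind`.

Reachable from 71f1: {0dba, 20e5, 71f1}.
Reachable from 0d93: {0d93, 0dba, 20e5, b08b, b1fd, c29a, d0bb}.
Only in 71f1's history (ahead): {71f1} — 1.
Only in 0d93's history (behind): {0d93, b08b, b1fd, c29a, d0bb} — 5.

1 ahead, 5 behind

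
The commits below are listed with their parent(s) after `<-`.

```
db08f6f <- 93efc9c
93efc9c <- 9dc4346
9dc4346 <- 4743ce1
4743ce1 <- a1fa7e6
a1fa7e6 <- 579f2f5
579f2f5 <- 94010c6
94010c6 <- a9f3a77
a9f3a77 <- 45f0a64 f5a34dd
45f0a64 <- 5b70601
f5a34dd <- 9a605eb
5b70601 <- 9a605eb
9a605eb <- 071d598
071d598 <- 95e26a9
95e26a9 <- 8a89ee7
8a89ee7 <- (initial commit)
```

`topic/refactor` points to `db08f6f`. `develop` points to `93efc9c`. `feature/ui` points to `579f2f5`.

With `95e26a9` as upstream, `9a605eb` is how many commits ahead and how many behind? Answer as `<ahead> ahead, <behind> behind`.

Reachable from 9a605eb: {071d598, 8a89ee7, 95e26a9, 9a605eb}.
Reachable from 95e26a9: {8a89ee7, 95e26a9}.
Only in 9a605eb's history (ahead): {071d598, 9a605eb} — 2.
Only in 95e26a9's history (behind): {} — 0.

2 ahead, 0 behind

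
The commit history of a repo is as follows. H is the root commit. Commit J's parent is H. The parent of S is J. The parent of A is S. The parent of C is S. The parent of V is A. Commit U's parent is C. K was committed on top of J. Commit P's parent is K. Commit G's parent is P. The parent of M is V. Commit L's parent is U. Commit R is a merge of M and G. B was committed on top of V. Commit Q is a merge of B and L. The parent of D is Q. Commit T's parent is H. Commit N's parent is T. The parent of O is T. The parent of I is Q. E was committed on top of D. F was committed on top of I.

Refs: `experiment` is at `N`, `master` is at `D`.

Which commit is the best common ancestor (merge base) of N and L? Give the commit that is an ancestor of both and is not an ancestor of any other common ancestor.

Ancestors of N: {H, N, T}.
Ancestors of L: {C, H, J, L, S, U}.
Common ancestors: {H}.
The only common ancestor is H, so it is the merge base.

H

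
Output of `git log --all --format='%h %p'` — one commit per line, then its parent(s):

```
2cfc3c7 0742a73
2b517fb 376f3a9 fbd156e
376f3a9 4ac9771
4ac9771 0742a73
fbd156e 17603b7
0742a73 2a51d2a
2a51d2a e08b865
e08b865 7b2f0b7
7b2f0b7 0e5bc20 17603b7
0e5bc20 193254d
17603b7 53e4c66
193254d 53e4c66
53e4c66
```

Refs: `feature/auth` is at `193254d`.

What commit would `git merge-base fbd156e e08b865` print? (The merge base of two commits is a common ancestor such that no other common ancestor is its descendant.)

Ancestors of fbd156e: {17603b7, 53e4c66, fbd156e}.
Ancestors of e08b865: {0e5bc20, 17603b7, 193254d, 53e4c66, 7b2f0b7, e08b865}.
Common ancestors: {17603b7, 53e4c66}.
Among these, 17603b7 is not an ancestor of any other common ancestor — it is the merge base.

17603b7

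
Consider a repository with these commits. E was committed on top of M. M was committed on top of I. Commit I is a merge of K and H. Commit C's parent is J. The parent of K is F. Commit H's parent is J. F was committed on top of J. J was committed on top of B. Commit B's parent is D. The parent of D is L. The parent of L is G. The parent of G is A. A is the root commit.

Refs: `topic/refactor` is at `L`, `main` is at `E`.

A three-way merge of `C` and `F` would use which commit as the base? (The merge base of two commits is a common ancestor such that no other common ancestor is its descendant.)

J

Ancestors of C: {A, B, C, D, G, J, L}.
Ancestors of F: {A, B, D, F, G, J, L}.
Common ancestors: {A, B, D, G, J, L}.
Among these, J is not an ancestor of any other common ancestor — it is the merge base.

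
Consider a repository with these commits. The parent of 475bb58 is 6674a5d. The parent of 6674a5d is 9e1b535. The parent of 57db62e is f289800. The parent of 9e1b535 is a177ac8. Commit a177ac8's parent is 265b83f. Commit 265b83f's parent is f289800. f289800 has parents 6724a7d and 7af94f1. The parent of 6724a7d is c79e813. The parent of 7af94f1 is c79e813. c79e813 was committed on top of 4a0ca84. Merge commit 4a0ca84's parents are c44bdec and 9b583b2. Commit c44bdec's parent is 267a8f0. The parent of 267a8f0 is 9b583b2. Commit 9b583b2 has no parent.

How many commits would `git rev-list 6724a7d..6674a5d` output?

Reachable from 6674a5d: {265b83f, 267a8f0, 4a0ca84, 6674a5d, 6724a7d, 7af94f1, 9b583b2, 9e1b535, a177ac8, c44bdec, c79e813, f289800}.
Reachable from 6724a7d: {267a8f0, 4a0ca84, 6724a7d, 9b583b2, c44bdec, c79e813}.
In 6674a5d's history but not 6724a7d's: {265b83f, 6674a5d, 7af94f1, 9e1b535, a177ac8, f289800} — 6 commits.

6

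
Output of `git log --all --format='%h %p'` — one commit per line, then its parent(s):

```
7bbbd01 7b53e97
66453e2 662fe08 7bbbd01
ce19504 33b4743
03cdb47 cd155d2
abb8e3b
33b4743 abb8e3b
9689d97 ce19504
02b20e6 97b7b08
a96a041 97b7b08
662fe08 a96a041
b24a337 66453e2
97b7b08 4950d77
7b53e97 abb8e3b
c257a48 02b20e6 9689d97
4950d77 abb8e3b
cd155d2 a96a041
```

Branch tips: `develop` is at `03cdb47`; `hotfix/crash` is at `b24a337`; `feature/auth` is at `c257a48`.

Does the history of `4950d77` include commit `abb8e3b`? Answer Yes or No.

Ancestors of 4950d77 (commits reachable by following parents): {4950d77, abb8e3b}.
abb8e3b is in that set, so it is an ancestor of 4950d77.

Yes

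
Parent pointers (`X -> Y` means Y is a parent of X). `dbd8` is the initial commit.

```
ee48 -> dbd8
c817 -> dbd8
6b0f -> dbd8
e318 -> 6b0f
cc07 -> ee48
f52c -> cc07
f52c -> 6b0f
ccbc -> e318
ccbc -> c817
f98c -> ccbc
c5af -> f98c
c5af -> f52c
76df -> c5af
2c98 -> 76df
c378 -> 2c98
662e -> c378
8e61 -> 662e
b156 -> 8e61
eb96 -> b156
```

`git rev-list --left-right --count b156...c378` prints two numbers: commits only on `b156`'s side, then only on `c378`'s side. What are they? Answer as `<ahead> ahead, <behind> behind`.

3 ahead, 0 behind

Reachable from b156: {2c98, 662e, 6b0f, 76df, 8e61, b156, c378, c5af, c817, cc07, ccbc, dbd8, e318, ee48, f52c, f98c}.
Reachable from c378: {2c98, 6b0f, 76df, c378, c5af, c817, cc07, ccbc, dbd8, e318, ee48, f52c, f98c}.
Only in b156's history (ahead): {662e, 8e61, b156} — 3.
Only in c378's history (behind): {} — 0.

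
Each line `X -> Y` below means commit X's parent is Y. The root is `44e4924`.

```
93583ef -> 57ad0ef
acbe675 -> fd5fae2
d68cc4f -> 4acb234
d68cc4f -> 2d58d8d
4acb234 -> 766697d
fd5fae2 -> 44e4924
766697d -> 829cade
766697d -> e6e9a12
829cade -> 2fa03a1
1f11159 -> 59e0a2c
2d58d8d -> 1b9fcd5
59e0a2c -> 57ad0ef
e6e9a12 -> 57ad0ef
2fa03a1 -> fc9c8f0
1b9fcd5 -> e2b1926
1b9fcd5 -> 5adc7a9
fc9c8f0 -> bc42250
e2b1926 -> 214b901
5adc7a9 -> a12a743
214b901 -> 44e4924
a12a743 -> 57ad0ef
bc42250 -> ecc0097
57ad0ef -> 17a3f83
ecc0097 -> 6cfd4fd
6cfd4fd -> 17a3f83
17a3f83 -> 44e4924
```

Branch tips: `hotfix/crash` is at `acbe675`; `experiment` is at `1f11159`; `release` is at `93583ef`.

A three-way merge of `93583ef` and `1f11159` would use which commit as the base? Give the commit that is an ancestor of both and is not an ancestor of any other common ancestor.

Ancestors of 93583ef: {17a3f83, 44e4924, 57ad0ef, 93583ef}.
Ancestors of 1f11159: {17a3f83, 1f11159, 44e4924, 57ad0ef, 59e0a2c}.
Common ancestors: {17a3f83, 44e4924, 57ad0ef}.
Among these, 57ad0ef is not an ancestor of any other common ancestor — it is the merge base.

57ad0ef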